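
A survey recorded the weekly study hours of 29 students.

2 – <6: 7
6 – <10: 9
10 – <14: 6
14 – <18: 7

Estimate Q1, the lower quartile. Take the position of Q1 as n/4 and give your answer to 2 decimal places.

Cumulative frequencies: 7, 16, 22, 29
n = 29; position = n/4 = 7.25.
This falls in the class 6 – <10: L = 6, F = 7, f = 9, h = 4.
Lower quartile ≈ 6 + ((7.25 − 7) / 9) × 4 = 6.1111

6.11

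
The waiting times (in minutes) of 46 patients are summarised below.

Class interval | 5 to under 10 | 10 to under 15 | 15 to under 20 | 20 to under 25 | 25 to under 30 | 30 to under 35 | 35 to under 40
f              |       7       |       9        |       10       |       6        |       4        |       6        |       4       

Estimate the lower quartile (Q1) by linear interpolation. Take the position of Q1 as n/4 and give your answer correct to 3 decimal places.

Cumulative frequencies: 7, 16, 26, 32, 36, 42, 46
n = 46; position = n/4 = 11.5.
This falls in the class 10 to under 15: L = 10, F = 7, f = 9, h = 5.
Lower quartile ≈ 10 + ((11.5 − 7) / 9) × 5 = 12.5000

12.500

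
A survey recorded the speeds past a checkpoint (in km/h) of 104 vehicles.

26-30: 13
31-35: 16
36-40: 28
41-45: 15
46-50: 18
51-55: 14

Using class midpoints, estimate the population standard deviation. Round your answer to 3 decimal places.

Midpoints: 28, 33, 38, 43, 48, 53
n = 104, Σfm = 4207, mean = 40.4519
Σfm² = 176581
Σf(m − x̄)² = Σfm² − (Σfm)²/n = 176581 − 4207²/104 = 6399.7596
Population variance = 6399.7596 / 104 = 61.5362
Standard deviation = √61.5362 = 7.8445

7.844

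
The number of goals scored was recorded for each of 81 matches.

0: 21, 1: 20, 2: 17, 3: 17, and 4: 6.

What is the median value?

1

Cumulative frequencies: 21, 41, 58, 75, 81
n = 81, so the median is the value in position (n+1)/2 = 41.
Position 41 falls at value 1.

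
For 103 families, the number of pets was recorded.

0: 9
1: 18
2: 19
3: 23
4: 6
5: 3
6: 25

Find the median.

Cumulative frequencies: 9, 27, 46, 69, 75, 78, 103
n = 103, so the median is the value in position (n+1)/2 = 52.
Position 52 falls at value 3.

3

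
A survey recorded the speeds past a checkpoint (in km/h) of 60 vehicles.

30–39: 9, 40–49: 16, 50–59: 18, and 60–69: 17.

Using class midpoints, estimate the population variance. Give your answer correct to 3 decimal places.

Midpoints: 34.5, 44.5, 54.5, 64.5
n = 60, Σfm = 3100, mean = 51.6667
Σfm² = 166585
Σf(m − x̄)² = Σfm² − (Σfm)²/n = 166585 − 3100²/60 = 6418.3333
Population variance = 6418.3333 / 60 = 106.9722

106.972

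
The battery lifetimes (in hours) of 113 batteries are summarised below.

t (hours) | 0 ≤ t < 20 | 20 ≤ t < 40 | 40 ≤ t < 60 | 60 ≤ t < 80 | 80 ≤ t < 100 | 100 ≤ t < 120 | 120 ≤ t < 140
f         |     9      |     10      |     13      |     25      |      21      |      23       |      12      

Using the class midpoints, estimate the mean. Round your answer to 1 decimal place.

Midpoints: 10, 30, 50, 70, 90, 110, 130
Σfm = 9×10 + 10×30 + 13×50 + 25×70 + 21×90 + 23×110 + 12×130 = 8770
n = Σf = 113
Mean = 8770 / 113 = 77.6106

77.6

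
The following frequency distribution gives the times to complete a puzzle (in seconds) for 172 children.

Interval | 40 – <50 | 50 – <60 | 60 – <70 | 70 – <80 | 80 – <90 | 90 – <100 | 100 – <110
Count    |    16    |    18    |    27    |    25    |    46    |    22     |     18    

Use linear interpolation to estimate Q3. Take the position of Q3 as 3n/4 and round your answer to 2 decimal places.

Cumulative frequencies: 16, 34, 61, 86, 132, 154, 172
n = 172; position = 3n/4 = 129.
This falls in the class 80 – <90: L = 80, F = 86, f = 46, h = 10.
Upper quartile ≈ 80 + ((129 − 86) / 46) × 10 = 89.3478

89.35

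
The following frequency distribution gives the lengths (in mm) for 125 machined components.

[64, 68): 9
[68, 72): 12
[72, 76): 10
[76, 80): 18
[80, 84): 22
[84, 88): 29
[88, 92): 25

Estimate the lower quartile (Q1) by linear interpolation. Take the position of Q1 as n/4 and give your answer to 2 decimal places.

76.06

Cumulative frequencies: 9, 21, 31, 49, 71, 100, 125
n = 125; position = n/4 = 31.25.
This falls in the class [76, 80): L = 76, F = 31, f = 18, h = 4.
Lower quartile ≈ 76 + ((31.25 − 31) / 18) × 4 = 76.0556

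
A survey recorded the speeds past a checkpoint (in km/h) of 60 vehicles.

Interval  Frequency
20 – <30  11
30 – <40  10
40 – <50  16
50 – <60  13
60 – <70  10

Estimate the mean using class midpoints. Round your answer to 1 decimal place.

Midpoints: 25, 35, 45, 55, 65
Σfm = 11×25 + 10×35 + 16×45 + 13×55 + 10×65 = 2710
n = Σf = 60
Mean = 2710 / 60 = 45.1667

45.2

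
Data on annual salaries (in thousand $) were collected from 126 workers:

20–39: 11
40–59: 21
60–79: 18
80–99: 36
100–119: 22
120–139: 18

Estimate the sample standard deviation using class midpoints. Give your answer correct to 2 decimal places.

30.21

Midpoints: 29.5, 49.5, 69.5, 89.5, 109.5, 129.5
n = 126, Σfm = 10577, mean = 83.9444
Σfm² = 1001991.5
Σf(m − x̄)² = Σfm² − (Σfm)²/n = 1001991.5 − 10577²/126 = 114111.1111
Sample variance = 114111.1111 / 125 = 912.8889
Standard deviation = √912.8889 = 30.2141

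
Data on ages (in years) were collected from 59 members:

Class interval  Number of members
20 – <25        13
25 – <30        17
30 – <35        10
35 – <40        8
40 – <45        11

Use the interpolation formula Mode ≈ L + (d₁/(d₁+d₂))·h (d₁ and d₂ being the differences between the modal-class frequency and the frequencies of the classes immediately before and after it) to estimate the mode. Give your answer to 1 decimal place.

26.8

Modal class: 25 – <30 (highest frequency 17).
d₁ = 17 − 13 = 4, d₂ = 17 − 10 = 7
Mode ≈ 25 + (4/(4+7)) × 5 = 25 + 1.8182 = 26.8182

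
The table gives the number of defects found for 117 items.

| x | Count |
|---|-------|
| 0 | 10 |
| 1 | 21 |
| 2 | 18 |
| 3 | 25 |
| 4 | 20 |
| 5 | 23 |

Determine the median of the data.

3

Cumulative frequencies: 10, 31, 49, 74, 94, 117
n = 117, so the median is the value in position (n+1)/2 = 59.
Position 59 falls at value 3.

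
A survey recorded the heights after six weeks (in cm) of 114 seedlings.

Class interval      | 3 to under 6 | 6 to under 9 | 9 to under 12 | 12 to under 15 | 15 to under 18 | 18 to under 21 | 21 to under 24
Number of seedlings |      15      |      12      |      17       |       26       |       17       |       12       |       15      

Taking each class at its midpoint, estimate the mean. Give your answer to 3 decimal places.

Midpoints: 4.5, 7.5, 10.5, 13.5, 16.5, 19.5, 22.5
Σfm = 15×4.5 + 12×7.5 + 17×10.5 + 26×13.5 + 17×16.5 + 12×19.5 + 15×22.5 = 1539
n = Σf = 114
Mean = 1539 / 114 = 13.5000

13.500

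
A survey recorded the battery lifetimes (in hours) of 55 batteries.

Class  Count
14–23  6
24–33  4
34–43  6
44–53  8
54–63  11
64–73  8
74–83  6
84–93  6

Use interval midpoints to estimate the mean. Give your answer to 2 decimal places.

Midpoints: 18.5, 28.5, 38.5, 48.5, 58.5, 68.5, 78.5, 88.5
Σfm = 6×18.5 + 4×28.5 + 6×38.5 + 8×48.5 + 11×58.5 + 8×68.5 + 6×78.5 + 6×88.5 = 3037.5
n = Σf = 55
Mean = 3037.5 / 55 = 55.2273

55.23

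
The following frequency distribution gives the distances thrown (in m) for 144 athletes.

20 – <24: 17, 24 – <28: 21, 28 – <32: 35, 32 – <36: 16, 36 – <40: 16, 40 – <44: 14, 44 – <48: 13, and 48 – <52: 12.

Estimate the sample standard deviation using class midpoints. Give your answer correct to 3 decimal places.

8.547

Midpoints: 22, 26, 30, 34, 38, 42, 46, 50
n = 144, Σfm = 4908, mean = 34.0833
Σfm² = 177728
Σf(m − x̄)² = Σfm² − (Σfm)²/n = 177728 − 4908²/144 = 10447.0000
Sample variance = 10447.0000 / 143 = 73.0559
Standard deviation = √73.0559 = 8.5473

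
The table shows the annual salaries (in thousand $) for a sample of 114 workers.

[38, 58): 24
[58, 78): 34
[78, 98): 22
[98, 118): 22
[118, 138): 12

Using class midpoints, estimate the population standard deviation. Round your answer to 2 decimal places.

25.73

Midpoints: 48, 68, 88, 108, 128
n = 114, Σfm = 9312, mean = 81.6842
Σfm² = 836096
Σf(m − x̄)² = Σfm² − (Σfm)²/n = 836096 − 9312²/114 = 75452.6316
Population variance = 75452.6316 / 114 = 661.8652
Standard deviation = √661.8652 = 25.7267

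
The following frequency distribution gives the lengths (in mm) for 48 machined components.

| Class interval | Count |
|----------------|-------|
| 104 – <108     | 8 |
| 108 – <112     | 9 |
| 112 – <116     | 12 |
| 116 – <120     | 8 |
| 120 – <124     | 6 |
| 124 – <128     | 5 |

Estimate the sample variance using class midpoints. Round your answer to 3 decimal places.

Midpoints: 106, 110, 114, 118, 122, 126
n = 48, Σfm = 5512, mean = 114.8333
Σfm² = 634816
Σf(m − x̄)² = Σfm² − (Σfm)²/n = 634816 − 5512²/48 = 1854.6667
Sample variance = 1854.6667 / 47 = 39.4610

39.461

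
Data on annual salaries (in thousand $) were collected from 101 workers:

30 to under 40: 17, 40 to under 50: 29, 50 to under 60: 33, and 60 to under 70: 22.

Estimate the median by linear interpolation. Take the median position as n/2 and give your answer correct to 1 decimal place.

Cumulative frequencies: 17, 46, 79, 101
n = 101; position = n/2 = 50.5.
This falls in the class 50 to under 60: L = 50, F = 46, f = 33, h = 10.
Median ≈ 50 + ((50.5 − 46) / 33) × 10 = 51.3636

51.4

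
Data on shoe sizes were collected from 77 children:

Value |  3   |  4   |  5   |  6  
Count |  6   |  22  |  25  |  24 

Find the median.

5

Cumulative frequencies: 6, 28, 53, 77
n = 77, so the median is the value in position (n+1)/2 = 39.
Position 39 falls at value 5.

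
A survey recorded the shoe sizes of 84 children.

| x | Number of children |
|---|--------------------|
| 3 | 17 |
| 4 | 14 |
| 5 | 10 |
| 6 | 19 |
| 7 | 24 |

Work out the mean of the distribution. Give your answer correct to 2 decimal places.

5.23

Values: 3, 4, 5, 6, 7
Σfx = 17×3 + 14×4 + 10×5 + 19×6 + 24×7 = 439
n = Σf = 84
Mean = 439 / 84 = 5.2262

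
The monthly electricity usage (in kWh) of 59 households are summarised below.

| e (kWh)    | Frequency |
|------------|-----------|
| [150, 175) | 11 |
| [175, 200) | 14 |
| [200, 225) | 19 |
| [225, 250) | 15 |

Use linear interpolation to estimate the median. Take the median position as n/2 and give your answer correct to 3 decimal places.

205.921

Cumulative frequencies: 11, 25, 44, 59
n = 59; position = n/2 = 29.5.
This falls in the class [200, 225): L = 200, F = 25, f = 19, h = 25.
Median ≈ 200 + ((29.5 − 25) / 19) × 25 = 205.9211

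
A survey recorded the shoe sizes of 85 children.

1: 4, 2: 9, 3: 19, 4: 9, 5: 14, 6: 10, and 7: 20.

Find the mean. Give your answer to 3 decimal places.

4.529

Values: 1, 2, 3, 4, 5, 6, 7
Σfx = 4×1 + 9×2 + 19×3 + 9×4 + 14×5 + 10×6 + 20×7 = 385
n = Σf = 85
Mean = 385 / 85 = 4.5294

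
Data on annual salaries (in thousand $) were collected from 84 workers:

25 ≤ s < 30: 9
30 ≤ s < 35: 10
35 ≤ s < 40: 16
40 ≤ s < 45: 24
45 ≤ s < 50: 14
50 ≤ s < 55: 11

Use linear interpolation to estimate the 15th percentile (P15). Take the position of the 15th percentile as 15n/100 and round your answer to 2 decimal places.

Cumulative frequencies: 9, 19, 35, 59, 73, 84
n = 84; position = 15n/100 = 12.6.
This falls in the class 30 ≤ s < 35: L = 30, F = 9, f = 10, h = 5.
15th percentile ≈ 30 + ((12.6 − 9) / 10) × 5 = 31.8000

31.80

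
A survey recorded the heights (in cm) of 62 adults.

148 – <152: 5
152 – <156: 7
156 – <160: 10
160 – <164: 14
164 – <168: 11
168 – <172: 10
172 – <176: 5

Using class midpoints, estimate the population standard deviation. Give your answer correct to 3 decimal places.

Midpoints: 150, 154, 158, 162, 166, 170, 174
n = 62, Σfm = 10072, mean = 162.4516
Σfm² = 1639064
Σf(m − x̄)² = Σfm² − (Σfm)²/n = 1639064 − 10072²/62 = 2851.3548
Population variance = 2851.3548 / 62 = 45.9896
Standard deviation = √45.9896 = 6.7816

6.782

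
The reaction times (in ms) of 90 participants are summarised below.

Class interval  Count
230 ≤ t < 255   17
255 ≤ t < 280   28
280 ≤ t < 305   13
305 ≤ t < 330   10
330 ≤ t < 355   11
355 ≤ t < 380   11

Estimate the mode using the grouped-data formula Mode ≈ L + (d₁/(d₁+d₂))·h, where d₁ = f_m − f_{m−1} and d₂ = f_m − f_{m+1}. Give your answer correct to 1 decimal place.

Modal class: 255 ≤ t < 280 (highest frequency 28).
d₁ = 28 − 17 = 11, d₂ = 28 − 13 = 15
Mode ≈ 255 + (11/(11+15)) × 25 = 255 + 10.5769 = 265.5769

265.6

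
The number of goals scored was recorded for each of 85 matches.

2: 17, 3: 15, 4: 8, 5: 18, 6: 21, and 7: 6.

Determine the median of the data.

Cumulative frequencies: 17, 32, 40, 58, 79, 85
n = 85, so the median is the value in position (n+1)/2 = 43.
Position 43 falls at value 5.

5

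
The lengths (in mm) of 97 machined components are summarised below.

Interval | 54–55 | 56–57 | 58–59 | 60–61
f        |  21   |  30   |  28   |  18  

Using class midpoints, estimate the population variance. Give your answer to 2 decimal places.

Midpoints: 54.5, 56.5, 58.5, 60.5
n = 97, Σfm = 5566.5, mean = 57.3866
Σfm² = 319850.25
Σf(m − x̄)² = Σfm² − (Σfm)²/n = 319850.25 − 5566.5²/97 = 407.7526
Population variance = 407.7526 / 97 = 4.2036

4.20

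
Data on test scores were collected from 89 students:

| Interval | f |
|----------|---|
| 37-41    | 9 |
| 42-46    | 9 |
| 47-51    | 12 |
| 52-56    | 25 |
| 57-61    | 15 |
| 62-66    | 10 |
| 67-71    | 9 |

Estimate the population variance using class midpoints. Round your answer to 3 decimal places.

74.359

Midpoints: 39, 44, 49, 54, 59, 64, 69
n = 89, Σfm = 4831, mean = 54.2809
Σfm² = 268849
Σf(m − x̄)² = Σfm² − (Σfm)²/n = 268849 − 4831²/89 = 6617.9775
Population variance = 6617.9775 / 89 = 74.3593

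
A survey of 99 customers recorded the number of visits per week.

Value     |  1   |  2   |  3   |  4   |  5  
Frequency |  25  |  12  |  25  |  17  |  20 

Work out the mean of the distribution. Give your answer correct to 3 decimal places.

2.949

Values: 1, 2, 3, 4, 5
Σfx = 25×1 + 12×2 + 25×3 + 17×4 + 20×5 = 292
n = Σf = 99
Mean = 292 / 99 = 2.9495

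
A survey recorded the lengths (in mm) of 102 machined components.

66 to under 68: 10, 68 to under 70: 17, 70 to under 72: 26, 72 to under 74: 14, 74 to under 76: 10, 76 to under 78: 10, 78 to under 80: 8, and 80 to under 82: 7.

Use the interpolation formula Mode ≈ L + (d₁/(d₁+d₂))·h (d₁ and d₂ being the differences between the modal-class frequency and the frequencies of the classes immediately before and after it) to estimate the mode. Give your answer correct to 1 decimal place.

70.9

Modal class: 70 to under 72 (highest frequency 26).
d₁ = 26 − 17 = 9, d₂ = 26 − 14 = 12
Mode ≈ 70 + (9/(9+12)) × 2 = 70 + 0.8571 = 70.8571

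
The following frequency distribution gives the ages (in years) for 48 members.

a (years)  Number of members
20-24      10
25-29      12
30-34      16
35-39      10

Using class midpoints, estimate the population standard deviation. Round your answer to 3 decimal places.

5.200

Midpoints: 22, 27, 32, 37
n = 48, Σfm = 1426, mean = 29.7083
Σfm² = 43662
Σf(m − x̄)² = Σfm² − (Σfm)²/n = 43662 − 1426²/48 = 1297.9167
Population variance = 1297.9167 / 48 = 27.0399
Standard deviation = √27.0399 = 5.2000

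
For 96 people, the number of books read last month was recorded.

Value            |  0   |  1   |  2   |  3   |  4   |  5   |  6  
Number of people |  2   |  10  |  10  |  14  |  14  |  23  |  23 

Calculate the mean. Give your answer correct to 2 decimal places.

3.97

Values: 0, 1, 2, 3, 4, 5, 6
Σfx = 2×0 + 10×1 + 10×2 + 14×3 + 14×4 + 23×5 + 23×6 = 381
n = Σf = 96
Mean = 381 / 96 = 3.9688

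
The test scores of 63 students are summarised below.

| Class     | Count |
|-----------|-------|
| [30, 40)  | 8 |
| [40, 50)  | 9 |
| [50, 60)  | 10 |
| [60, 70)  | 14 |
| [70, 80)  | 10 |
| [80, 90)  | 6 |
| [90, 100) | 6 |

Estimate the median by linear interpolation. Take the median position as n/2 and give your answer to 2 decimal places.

63.21

Cumulative frequencies: 8, 17, 27, 41, 51, 57, 63
n = 63; position = n/2 = 31.5.
This falls in the class [60, 70): L = 60, F = 27, f = 14, h = 10.
Median ≈ 60 + ((31.5 − 27) / 14) × 10 = 63.2143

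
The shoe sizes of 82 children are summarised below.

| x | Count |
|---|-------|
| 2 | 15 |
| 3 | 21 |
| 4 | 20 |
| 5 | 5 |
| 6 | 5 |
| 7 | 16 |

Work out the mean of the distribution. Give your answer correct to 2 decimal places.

4.15

Values: 2, 3, 4, 5, 6, 7
Σfx = 15×2 + 21×3 + 20×4 + 5×5 + 5×6 + 16×7 = 340
n = Σf = 82
Mean = 340 / 82 = 4.1463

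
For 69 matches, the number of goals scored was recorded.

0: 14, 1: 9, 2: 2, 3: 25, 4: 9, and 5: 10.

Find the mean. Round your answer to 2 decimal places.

2.52

Values: 0, 1, 2, 3, 4, 5
Σfx = 14×0 + 9×1 + 2×2 + 25×3 + 9×4 + 10×5 = 174
n = Σf = 69
Mean = 174 / 69 = 2.5217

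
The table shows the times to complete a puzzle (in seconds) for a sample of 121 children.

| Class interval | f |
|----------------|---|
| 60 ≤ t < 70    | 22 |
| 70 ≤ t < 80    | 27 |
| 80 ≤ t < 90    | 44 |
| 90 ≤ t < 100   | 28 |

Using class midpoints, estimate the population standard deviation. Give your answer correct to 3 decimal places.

Midpoints: 65, 75, 85, 95
n = 121, Σfm = 9855, mean = 81.4463
Σfm² = 815425
Σf(m − x̄)² = Σfm² − (Σfm)²/n = 815425 − 9855²/121 = 12771.9008
Population variance = 12771.9008 / 121 = 105.5529
Standard deviation = √105.5529 = 10.2739

10.274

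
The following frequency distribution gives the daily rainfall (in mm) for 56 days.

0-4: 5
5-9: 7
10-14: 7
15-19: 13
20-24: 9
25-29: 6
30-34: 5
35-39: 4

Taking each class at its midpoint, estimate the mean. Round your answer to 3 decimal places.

18.429

Midpoints: 2, 7, 12, 17, 22, 27, 32, 37
Σfm = 5×2 + 7×7 + 7×12 + 13×17 + 9×22 + 6×27 + 5×32 + 4×37 = 1032
n = Σf = 56
Mean = 1032 / 56 = 18.4286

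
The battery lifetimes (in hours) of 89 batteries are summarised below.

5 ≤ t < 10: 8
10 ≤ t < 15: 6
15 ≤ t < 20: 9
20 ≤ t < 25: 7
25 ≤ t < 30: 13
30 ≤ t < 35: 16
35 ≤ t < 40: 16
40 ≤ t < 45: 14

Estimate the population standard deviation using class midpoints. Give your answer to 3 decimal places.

Midpoints: 7.5, 12.5, 17.5, 22.5, 27.5, 32.5, 37.5, 42.5
n = 89, Σfm = 2522.5, mean = 28.3427
Σfm² = 82206.25
Σf(m − x̄)² = Σfm² − (Σfm)²/n = 82206.25 − 2522.5²/89 = 10711.7978
Population variance = 10711.7978 / 89 = 120.3573
Standard deviation = √120.3573 = 10.9707

10.971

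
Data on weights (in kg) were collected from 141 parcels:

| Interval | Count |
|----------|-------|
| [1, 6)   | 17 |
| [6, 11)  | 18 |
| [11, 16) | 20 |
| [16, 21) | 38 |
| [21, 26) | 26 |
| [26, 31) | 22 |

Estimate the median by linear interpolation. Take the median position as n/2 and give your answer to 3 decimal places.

Cumulative frequencies: 17, 35, 55, 93, 119, 141
n = 141; position = n/2 = 70.5.
This falls in the class [16, 21): L = 16, F = 55, f = 38, h = 5.
Median ≈ 16 + ((70.5 − 55) / 38) × 5 = 18.0395

18.039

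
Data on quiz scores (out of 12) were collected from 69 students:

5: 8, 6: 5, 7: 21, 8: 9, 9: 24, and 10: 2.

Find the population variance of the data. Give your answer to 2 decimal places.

Values: 5, 6, 7, 8, 9, 10
n = 69, Σfx = 525, mean = 7.6087
Σfx² = 4129
Σf(x − x̄)² = Σfx² − (Σfx)²/n = 4129 − 525²/69 = 134.4348
Population variance = 134.4348 / 69 = 1.9483

1.95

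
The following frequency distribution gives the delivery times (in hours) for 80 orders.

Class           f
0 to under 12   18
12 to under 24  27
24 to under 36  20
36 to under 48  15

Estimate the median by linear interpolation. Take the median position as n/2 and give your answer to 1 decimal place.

21.8

Cumulative frequencies: 18, 45, 65, 80
n = 80; position = n/2 = 40.
This falls in the class 12 to under 24: L = 12, F = 18, f = 27, h = 12.
Median ≈ 12 + ((40 − 18) / 27) × 12 = 21.7778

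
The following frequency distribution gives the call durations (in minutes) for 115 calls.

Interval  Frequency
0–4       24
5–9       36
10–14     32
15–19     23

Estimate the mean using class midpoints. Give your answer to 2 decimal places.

9.35

Midpoints: 2, 7, 12, 17
Σfm = 24×2 + 36×7 + 32×12 + 23×17 = 1075
n = Σf = 115
Mean = 1075 / 115 = 9.3478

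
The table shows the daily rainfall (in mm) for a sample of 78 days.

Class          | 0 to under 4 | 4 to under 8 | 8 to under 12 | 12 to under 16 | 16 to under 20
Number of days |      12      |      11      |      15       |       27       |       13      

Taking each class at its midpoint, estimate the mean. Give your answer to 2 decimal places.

10.92

Midpoints: 2, 6, 10, 14, 18
Σfm = 12×2 + 11×6 + 15×10 + 27×14 + 13×18 = 852
n = Σf = 78
Mean = 852 / 78 = 10.9231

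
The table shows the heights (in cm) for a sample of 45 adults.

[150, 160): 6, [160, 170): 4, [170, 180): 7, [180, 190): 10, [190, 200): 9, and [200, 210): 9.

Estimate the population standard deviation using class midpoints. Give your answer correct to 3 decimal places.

Midpoints: 155, 165, 175, 185, 195, 205
n = 45, Σfm = 8265, mean = 183.6667
Σfm² = 1530125
Σf(m − x̄)² = Σfm² − (Σfm)²/n = 1530125 − 8265²/45 = 12120.0000
Population variance = 12120.0000 / 45 = 269.3333
Standard deviation = √269.3333 = 16.4114

16.411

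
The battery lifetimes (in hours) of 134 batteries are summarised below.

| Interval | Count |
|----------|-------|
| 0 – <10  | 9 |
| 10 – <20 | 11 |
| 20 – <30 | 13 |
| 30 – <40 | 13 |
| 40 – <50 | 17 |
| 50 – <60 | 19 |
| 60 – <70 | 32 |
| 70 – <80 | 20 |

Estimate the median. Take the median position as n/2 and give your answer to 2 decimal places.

52.11

Cumulative frequencies: 9, 20, 33, 46, 63, 82, 114, 134
n = 134; position = n/2 = 67.
This falls in the class 50 – <60: L = 50, F = 63, f = 19, h = 10.
Median ≈ 50 + ((67 − 63) / 19) × 10 = 52.1053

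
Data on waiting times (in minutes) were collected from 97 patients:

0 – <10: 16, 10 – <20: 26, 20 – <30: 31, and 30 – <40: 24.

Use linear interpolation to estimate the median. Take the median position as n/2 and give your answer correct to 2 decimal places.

Cumulative frequencies: 16, 42, 73, 97
n = 97; position = n/2 = 48.5.
This falls in the class 20 – <30: L = 20, F = 42, f = 31, h = 10.
Median ≈ 20 + ((48.5 − 42) / 31) × 10 = 22.0968

22.10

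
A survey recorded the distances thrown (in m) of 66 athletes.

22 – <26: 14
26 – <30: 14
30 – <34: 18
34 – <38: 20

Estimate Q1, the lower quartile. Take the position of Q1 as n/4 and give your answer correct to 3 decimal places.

Cumulative frequencies: 14, 28, 46, 66
n = 66; position = n/4 = 16.5.
This falls in the class 26 – <30: L = 26, F = 14, f = 14, h = 4.
Lower quartile ≈ 26 + ((16.5 − 14) / 14) × 4 = 26.7143

26.714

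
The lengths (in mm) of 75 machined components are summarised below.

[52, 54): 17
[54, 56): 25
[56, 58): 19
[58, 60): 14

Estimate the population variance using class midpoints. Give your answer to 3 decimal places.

Midpoints: 53, 55, 57, 59
n = 75, Σfm = 4185, mean = 55.8000
Σfm² = 233843
Σf(m − x̄)² = Σfm² − (Σfm)²/n = 233843 − 4185²/75 = 320.0000
Population variance = 320.0000 / 75 = 4.2667

4.267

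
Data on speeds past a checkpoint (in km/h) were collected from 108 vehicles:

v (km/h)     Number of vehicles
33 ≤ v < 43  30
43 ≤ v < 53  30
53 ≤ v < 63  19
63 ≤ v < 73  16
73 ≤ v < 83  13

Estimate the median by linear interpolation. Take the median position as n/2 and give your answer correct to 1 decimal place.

Cumulative frequencies: 30, 60, 79, 95, 108
n = 108; position = n/2 = 54.
This falls in the class 43 ≤ v < 53: L = 43, F = 30, f = 30, h = 10.
Median ≈ 43 + ((54 − 30) / 30) × 10 = 51.0000

51.0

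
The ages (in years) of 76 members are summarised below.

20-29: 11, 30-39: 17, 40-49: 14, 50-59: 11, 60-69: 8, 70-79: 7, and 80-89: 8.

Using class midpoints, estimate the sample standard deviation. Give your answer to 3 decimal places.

Midpoints: 24.5, 34.5, 44.5, 54.5, 64.5, 74.5, 84.5
n = 76, Σfm = 3792, mean = 49.8947
Σfm² = 216489
Σf(m − x̄)² = Σfm² − (Σfm)²/n = 216489 − 3792²/76 = 27288.1579
Sample variance = 27288.1579 / 75 = 363.8421
Standard deviation = √363.8421 = 19.0746

19.075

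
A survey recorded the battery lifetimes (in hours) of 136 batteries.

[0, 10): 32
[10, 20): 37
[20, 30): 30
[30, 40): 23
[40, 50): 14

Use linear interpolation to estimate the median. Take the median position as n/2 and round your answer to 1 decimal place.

19.7

Cumulative frequencies: 32, 69, 99, 122, 136
n = 136; position = n/2 = 68.
This falls in the class [10, 20): L = 10, F = 32, f = 37, h = 10.
Median ≈ 10 + ((68 − 32) / 37) × 10 = 19.7297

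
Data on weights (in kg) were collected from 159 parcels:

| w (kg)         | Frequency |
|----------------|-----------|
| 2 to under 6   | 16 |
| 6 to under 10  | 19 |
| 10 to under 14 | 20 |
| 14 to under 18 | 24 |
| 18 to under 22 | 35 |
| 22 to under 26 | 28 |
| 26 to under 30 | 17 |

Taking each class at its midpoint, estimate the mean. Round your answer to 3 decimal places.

Midpoints: 4, 8, 12, 16, 20, 24, 28
Σfm = 16×4 + 19×8 + 20×12 + 24×16 + 35×20 + 28×24 + 17×28 = 2688
n = Σf = 159
Mean = 2688 / 159 = 16.9057

16.906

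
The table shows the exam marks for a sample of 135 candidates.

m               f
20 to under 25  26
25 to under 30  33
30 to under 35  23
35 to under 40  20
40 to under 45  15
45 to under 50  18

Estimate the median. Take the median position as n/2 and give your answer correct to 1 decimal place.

Cumulative frequencies: 26, 59, 82, 102, 117, 135
n = 135; position = n/2 = 67.5.
This falls in the class 30 to under 35: L = 30, F = 59, f = 23, h = 5.
Median ≈ 30 + ((67.5 − 59) / 23) × 5 = 31.8478

31.8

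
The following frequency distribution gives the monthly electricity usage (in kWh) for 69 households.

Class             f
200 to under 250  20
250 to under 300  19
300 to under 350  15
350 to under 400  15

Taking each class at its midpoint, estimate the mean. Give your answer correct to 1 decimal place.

293.1

Midpoints: 225, 275, 325, 375
Σfm = 20×225 + 19×275 + 15×325 + 15×375 = 20225
n = Σf = 69
Mean = 20225 / 69 = 293.1159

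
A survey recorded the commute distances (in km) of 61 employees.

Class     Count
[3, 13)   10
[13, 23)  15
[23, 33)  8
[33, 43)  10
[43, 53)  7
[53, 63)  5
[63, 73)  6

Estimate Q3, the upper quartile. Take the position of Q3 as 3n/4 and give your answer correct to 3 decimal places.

Cumulative frequencies: 10, 25, 33, 43, 50, 55, 61
n = 61; position = 3n/4 = 45.75.
This falls in the class [43, 53): L = 43, F = 43, f = 7, h = 10.
Upper quartile ≈ 43 + ((45.75 − 43) / 7) × 10 = 46.9286

46.929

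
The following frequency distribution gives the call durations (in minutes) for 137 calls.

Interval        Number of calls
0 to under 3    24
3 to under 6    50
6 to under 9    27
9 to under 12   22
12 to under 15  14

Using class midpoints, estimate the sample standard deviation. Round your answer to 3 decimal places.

3.703

Midpoints: 1.5, 4.5, 7.5, 10.5, 13.5
n = 137, Σfm = 883.5, mean = 6.4489
Σfm² = 7562.25
Σf(m − x̄)² = Σfm² − (Σfm)²/n = 7562.25 − 883.5²/137 = 1864.6423
Sample variance = 1864.6423 / 136 = 13.7106
Standard deviation = √13.7106 = 3.7028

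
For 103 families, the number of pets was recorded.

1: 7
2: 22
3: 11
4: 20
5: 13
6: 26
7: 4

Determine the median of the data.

4

Cumulative frequencies: 7, 29, 40, 60, 73, 99, 103
n = 103, so the median is the value in position (n+1)/2 = 52.
Position 52 falls at value 4.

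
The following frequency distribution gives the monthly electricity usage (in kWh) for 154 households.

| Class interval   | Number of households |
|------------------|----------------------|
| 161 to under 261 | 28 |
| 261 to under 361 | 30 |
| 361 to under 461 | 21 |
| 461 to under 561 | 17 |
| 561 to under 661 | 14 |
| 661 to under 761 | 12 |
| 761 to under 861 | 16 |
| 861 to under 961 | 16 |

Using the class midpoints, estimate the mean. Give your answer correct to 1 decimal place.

501.3

Midpoints: 211, 311, 411, 511, 611, 711, 811, 911
Σfm = 28×211 + 30×311 + 21×411 + 17×511 + 14×611 + 12×711 + 16×811 + 16×911 = 77194
n = Σf = 154
Mean = 77194 / 154 = 501.2597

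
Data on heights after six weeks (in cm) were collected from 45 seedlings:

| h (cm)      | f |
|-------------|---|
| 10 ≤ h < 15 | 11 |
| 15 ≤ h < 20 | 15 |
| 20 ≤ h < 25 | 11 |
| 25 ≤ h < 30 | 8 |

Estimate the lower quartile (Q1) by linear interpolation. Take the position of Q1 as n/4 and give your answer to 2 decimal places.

15.08

Cumulative frequencies: 11, 26, 37, 45
n = 45; position = n/4 = 11.25.
This falls in the class 15 ≤ h < 20: L = 15, F = 11, f = 15, h = 5.
Lower quartile ≈ 15 + ((11.25 − 11) / 15) × 5 = 15.0833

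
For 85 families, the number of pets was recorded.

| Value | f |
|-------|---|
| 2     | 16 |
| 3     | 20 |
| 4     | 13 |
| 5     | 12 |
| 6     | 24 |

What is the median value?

4

Cumulative frequencies: 16, 36, 49, 61, 85
n = 85, so the median is the value in position (n+1)/2 = 43.
Position 43 falls at value 4.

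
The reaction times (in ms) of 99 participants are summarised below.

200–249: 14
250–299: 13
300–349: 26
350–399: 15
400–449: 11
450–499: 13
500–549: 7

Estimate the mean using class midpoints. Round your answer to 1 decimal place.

Midpoints: 224.5, 274.5, 324.5, 374.5, 424.5, 474.5, 524.5
Σfm = 14×224.5 + 13×274.5 + 26×324.5 + 15×374.5 + 11×424.5 + 13×474.5 + 7×524.5 = 35275.5
n = Σf = 99
Mean = 35275.5 / 99 = 356.3182

356.3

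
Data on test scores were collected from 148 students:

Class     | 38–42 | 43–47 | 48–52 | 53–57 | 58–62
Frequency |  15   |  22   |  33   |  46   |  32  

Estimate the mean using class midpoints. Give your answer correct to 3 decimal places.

Midpoints: 40, 45, 50, 55, 60
Σfm = 15×40 + 22×45 + 33×50 + 46×55 + 32×60 = 7690
n = Σf = 148
Mean = 7690 / 148 = 51.9595

51.959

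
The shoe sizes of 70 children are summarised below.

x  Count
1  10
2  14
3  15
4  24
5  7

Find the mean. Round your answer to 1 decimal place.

Values: 1, 2, 3, 4, 5
Σfx = 10×1 + 14×2 + 15×3 + 24×4 + 7×5 = 214
n = Σf = 70
Mean = 214 / 70 = 3.0571

3.1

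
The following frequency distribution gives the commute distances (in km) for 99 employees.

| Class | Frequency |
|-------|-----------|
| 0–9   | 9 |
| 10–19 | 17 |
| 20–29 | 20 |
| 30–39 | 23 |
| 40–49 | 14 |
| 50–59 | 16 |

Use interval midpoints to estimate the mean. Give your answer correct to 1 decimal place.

Midpoints: 4.5, 14.5, 24.5, 34.5, 44.5, 54.5
Σfm = 9×4.5 + 17×14.5 + 20×24.5 + 23×34.5 + 14×44.5 + 16×54.5 = 3065.5
n = Σf = 99
Mean = 3065.5 / 99 = 30.9646

31.0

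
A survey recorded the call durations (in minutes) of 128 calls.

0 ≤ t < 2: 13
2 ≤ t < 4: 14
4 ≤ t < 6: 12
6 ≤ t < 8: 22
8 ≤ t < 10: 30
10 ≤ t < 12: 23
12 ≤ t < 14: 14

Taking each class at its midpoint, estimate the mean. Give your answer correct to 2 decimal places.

Midpoints: 1, 3, 5, 7, 9, 11, 13
Σfm = 13×1 + 14×3 + 12×5 + 22×7 + 30×9 + 23×11 + 14×13 = 974
n = Σf = 128
Mean = 974 / 128 = 7.6094

7.61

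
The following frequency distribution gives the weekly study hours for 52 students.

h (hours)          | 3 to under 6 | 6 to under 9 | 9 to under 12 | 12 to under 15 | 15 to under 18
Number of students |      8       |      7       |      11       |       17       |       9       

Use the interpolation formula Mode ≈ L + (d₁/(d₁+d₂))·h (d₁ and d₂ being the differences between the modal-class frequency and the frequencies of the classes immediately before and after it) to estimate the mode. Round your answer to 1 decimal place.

Modal class: 12 to under 15 (highest frequency 17).
d₁ = 17 − 11 = 6, d₂ = 17 − 9 = 8
Mode ≈ 12 + (6/(6+8)) × 3 = 12 + 1.2857 = 13.2857

13.3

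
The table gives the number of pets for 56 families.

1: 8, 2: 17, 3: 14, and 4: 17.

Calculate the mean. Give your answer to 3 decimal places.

Values: 1, 2, 3, 4
Σfx = 8×1 + 17×2 + 14×3 + 17×4 = 152
n = Σf = 56
Mean = 152 / 56 = 2.7143

2.714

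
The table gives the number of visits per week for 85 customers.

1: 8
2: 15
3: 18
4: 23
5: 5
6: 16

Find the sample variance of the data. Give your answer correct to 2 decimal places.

Values: 1, 2, 3, 4, 5, 6
n = 85, Σfx = 305, mean = 3.5882
Σfx² = 1299
Σf(x − x̄)² = Σfx² − (Σfx)²/n = 1299 − 305²/85 = 204.5882
Sample variance = 204.5882 / 84 = 2.4356

2.44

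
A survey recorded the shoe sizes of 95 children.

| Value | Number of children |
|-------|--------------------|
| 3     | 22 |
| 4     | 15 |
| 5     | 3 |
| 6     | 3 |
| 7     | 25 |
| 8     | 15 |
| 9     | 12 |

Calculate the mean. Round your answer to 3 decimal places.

5.916

Values: 3, 4, 5, 6, 7, 8, 9
Σfx = 22×3 + 15×4 + 3×5 + 3×6 + 25×7 + 15×8 + 12×9 = 562
n = Σf = 95
Mean = 562 / 95 = 5.9158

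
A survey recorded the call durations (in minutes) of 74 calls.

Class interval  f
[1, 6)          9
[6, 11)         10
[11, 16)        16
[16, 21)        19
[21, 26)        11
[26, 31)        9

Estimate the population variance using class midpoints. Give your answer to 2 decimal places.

56.88

Midpoints: 3.5, 8.5, 13.5, 18.5, 23.5, 28.5
n = 74, Σfm = 1199, mean = 16.2027
Σfm² = 23636.5
Σf(m − x̄)² = Σfm² − (Σfm)²/n = 23636.5 − 1199²/74 = 4209.4595
Population variance = 4209.4595 / 74 = 56.8846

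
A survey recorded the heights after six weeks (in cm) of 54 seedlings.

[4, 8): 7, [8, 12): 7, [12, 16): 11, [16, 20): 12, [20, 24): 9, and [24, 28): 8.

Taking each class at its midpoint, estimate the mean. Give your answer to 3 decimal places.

Midpoints: 6, 10, 14, 18, 22, 26
Σfm = 7×6 + 7×10 + 11×14 + 12×18 + 9×22 + 8×26 = 888
n = Σf = 54
Mean = 888 / 54 = 16.4444

16.444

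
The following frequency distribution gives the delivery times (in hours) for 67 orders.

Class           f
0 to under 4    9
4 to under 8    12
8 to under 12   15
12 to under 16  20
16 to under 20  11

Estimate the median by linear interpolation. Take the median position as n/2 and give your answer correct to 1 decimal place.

11.3

Cumulative frequencies: 9, 21, 36, 56, 67
n = 67; position = n/2 = 33.5.
This falls in the class 8 to under 12: L = 8, F = 21, f = 15, h = 4.
Median ≈ 8 + ((33.5 − 21) / 15) × 4 = 11.3333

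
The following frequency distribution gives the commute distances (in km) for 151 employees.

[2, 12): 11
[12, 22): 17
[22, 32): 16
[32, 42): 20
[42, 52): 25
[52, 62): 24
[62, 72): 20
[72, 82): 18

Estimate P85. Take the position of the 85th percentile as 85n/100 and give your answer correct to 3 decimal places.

Cumulative frequencies: 11, 28, 44, 64, 89, 113, 133, 151
n = 151; position = 85n/100 = 128.35.
This falls in the class [62, 72): L = 62, F = 113, f = 20, h = 10.
85th percentile ≈ 62 + ((128.35 − 113) / 20) × 10 = 69.6750

69.675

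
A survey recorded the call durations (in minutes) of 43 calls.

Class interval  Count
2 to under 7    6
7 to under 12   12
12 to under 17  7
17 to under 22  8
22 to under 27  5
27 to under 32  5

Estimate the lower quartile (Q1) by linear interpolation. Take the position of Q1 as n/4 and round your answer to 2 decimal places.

Cumulative frequencies: 6, 18, 25, 33, 38, 43
n = 43; position = n/4 = 10.75.
This falls in the class 7 to under 12: L = 7, F = 6, f = 12, h = 5.
Lower quartile ≈ 7 + ((10.75 − 6) / 12) × 5 = 8.9792

8.98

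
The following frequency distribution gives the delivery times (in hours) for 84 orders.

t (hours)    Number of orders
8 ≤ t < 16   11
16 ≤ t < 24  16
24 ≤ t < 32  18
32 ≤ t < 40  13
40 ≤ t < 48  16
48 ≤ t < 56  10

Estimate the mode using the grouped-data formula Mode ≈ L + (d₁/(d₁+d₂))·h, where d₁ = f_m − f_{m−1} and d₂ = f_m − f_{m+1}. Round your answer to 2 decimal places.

26.29

Modal class: 24 ≤ t < 32 (highest frequency 18).
d₁ = 18 − 16 = 2, d₂ = 18 − 13 = 5
Mode ≈ 24 + (2/(2+5)) × 8 = 24 + 2.2857 = 26.2857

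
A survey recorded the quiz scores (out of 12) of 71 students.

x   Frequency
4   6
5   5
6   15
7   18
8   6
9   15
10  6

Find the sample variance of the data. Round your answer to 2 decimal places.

2.96

Values: 4, 5, 6, 7, 8, 9, 10
n = 71, Σfx = 508, mean = 7.1549
Σfx² = 3842
Σf(x − x̄)² = Σfx² − (Σfx)²/n = 3842 − 508²/71 = 207.2958
Sample variance = 207.2958 / 70 = 2.9614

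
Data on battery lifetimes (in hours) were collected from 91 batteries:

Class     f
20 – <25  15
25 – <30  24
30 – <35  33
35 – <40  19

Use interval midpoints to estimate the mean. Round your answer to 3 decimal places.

30.577

Midpoints: 22.5, 27.5, 32.5, 37.5
Σfm = 15×22.5 + 24×27.5 + 33×32.5 + 19×37.5 = 2782.5
n = Σf = 91
Mean = 2782.5 / 91 = 30.5769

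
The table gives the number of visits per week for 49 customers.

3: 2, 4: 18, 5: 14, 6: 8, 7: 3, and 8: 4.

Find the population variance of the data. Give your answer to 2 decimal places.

1.67

Values: 3, 4, 5, 6, 7, 8
n = 49, Σfx = 249, mean = 5.0816
Σfx² = 1347
Σf(x − x̄)² = Σfx² − (Σfx)²/n = 1347 − 249²/49 = 81.6735
Population variance = 81.6735 / 49 = 1.6668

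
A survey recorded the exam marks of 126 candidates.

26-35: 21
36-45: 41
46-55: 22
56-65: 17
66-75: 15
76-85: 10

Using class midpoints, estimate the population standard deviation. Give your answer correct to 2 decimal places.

Midpoints: 30.5, 40.5, 50.5, 60.5, 70.5, 80.5
n = 126, Σfm = 6303, mean = 50.0238
Σfm² = 344471.5
Σf(m − x̄)² = Σfm² − (Σfm)²/n = 344471.5 − 6303²/126 = 29171.4286
Population variance = 29171.4286 / 126 = 231.5193
Standard deviation = √231.5193 = 15.2158

15.22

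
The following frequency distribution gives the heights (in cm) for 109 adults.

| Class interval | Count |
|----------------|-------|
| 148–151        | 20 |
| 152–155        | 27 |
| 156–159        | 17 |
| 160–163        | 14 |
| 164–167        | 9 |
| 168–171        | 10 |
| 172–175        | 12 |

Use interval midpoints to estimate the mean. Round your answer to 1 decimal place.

159.1

Midpoints: 149.5, 153.5, 157.5, 161.5, 165.5, 169.5, 173.5
Σfm = 20×149.5 + 27×153.5 + 17×157.5 + 14×161.5 + 9×165.5 + 10×169.5 + 12×173.5 = 17339.5
n = Σf = 109
Mean = 17339.5 / 109 = 159.0780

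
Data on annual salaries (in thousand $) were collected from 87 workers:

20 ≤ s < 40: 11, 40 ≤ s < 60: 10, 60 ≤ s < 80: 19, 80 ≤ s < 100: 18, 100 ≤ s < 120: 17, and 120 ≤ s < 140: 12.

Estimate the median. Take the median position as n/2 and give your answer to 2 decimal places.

83.89

Cumulative frequencies: 11, 21, 40, 58, 75, 87
n = 87; position = n/2 = 43.5.
This falls in the class 80 ≤ s < 100: L = 80, F = 40, f = 18, h = 20.
Median ≈ 80 + ((43.5 − 40) / 18) × 20 = 83.8889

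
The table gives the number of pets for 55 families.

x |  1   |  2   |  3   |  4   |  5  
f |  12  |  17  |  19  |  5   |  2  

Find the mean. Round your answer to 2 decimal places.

Values: 1, 2, 3, 4, 5
Σfx = 12×1 + 17×2 + 19×3 + 5×4 + 2×5 = 133
n = Σf = 55
Mean = 133 / 55 = 2.4182

2.42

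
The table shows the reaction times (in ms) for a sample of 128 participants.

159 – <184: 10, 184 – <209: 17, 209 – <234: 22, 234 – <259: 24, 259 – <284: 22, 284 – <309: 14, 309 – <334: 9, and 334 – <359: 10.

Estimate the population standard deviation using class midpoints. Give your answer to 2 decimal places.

Midpoints: 171.5, 196.5, 221.5, 246.5, 271.5, 296.5, 321.5, 346.5
n = 128, Σfm = 32327, mean = 252.5547
Σfm² = 8471518
Σf(m − x̄)² = Σfm² − (Σfm)²/n = 8471518 − 32327²/128 = 307182.6172
Population variance = 307182.6172 / 128 = 2399.8642
Standard deviation = √2399.8642 = 48.9884

48.99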